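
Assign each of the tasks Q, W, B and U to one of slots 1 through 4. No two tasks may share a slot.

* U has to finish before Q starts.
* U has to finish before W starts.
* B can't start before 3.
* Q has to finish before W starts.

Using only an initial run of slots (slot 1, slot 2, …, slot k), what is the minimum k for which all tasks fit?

4

The precedence chain requires at least 3 distinct slots.
With at most 1 per slot and 4 tasks, at least 4 slots are needed.
4 works (last occupied slot: 4): for example U=1, Q=2, W=4, B=3.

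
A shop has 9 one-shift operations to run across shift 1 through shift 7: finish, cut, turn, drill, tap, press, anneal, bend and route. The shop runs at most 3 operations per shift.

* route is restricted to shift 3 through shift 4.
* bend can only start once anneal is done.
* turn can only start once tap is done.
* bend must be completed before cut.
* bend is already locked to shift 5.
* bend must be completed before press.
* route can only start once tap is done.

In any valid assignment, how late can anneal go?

shift 4

Downstream work caps anneal at shift 4.
anneal at shift 4 is achievable: press in shift 6; route in shift 3; anneal in shift 4; tap in shift 1; drill in shift 1; finish in shift 1; cut in shift 6; bend in shift 5; turn in shift 2.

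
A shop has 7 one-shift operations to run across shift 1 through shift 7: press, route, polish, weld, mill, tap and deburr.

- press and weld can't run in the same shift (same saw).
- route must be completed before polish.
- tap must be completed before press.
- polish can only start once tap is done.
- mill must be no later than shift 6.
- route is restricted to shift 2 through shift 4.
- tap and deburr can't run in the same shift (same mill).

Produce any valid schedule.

weld=shift 1, press=shift 2, mill=shift 1, route=shift 2, tap=shift 1, polish=shift 3, deburr=shift 2

Checking: tap(shift 1) before polish(shift 3); route(shift 2) before polish(shift 3); tap(shift 1) before press(shift 2); tap(shift 1) != deburr(shift 2); press(shift 2) != weld(shift 1); route=shift 2 in [shift 2,shift 4]; mill=shift 1 in [shift 1,shift 6].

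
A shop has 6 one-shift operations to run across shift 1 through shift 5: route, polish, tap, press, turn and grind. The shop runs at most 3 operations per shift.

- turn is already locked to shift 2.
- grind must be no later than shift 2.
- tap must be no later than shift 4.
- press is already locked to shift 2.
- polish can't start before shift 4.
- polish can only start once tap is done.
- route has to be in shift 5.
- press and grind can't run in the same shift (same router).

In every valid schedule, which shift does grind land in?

shift 1

grind's window is shift 1–shift 2.
press is fixed at shift 2, and grind can't share a shift with press.
So grind must be shift 1.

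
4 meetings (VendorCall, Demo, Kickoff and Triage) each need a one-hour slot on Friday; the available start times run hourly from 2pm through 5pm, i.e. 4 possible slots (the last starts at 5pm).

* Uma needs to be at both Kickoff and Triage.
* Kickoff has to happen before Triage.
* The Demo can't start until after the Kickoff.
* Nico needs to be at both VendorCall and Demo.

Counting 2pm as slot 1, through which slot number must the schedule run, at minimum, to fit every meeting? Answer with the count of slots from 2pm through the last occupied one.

2 slots

The precedence chain requires at least 2 distinct slots.
2 works (last occupied slot: 3pm): for example Kickoff -> 2pm, Demo -> 3pm, VendorCall -> 2pm, Triage -> 3pm.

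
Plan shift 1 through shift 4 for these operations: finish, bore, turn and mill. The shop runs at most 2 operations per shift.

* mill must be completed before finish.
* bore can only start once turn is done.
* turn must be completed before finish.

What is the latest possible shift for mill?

shift 3

Downstream work caps mill at shift 3.
mill at shift 3 is achievable: turn=shift 1; mill=shift 3; bore=shift 2; finish=shift 4.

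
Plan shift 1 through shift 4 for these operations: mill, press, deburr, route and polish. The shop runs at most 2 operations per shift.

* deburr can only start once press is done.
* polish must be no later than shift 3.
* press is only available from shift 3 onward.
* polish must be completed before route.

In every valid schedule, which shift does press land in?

Press is available from shift 3; downstream work caps press at shift 3.
So press is pinned to shift 3.

shift 3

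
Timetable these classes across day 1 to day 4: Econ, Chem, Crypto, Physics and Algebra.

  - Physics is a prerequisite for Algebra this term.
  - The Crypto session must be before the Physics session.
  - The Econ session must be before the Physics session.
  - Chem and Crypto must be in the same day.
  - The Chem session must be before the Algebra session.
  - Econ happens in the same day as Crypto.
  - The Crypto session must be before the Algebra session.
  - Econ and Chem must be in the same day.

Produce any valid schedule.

Econ -> day 1; Crypto -> day 1; Algebra -> day 3; Physics -> day 2; Chem -> day 1

Checking: Econ(day 1) before Physics(day 2); Crypto(day 1) before Physics(day 2); Physics(day 2) before Algebra(day 3); Crypto(day 1) before Algebra(day 3); Chem(day 1) before Algebra(day 3); Econ = Crypto = day 1; Econ = Chem = day 1; Chem = Crypto = day 1.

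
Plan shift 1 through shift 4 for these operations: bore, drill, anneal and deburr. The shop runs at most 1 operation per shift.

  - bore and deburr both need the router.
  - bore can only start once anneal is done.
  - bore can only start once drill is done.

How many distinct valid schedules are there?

Splitting on bore: it can be shift 3 (2), shift 4 (6). Listing each branch's schedules as (drill, anneal, deburr) by shift number:
bore=shift 3: (1,2,4) (2,1,4) — 2.
bore=shift 4: (1,2,3) (1,3,2) (2,1,3) (2,3,1) (3,1,2) (3,2,1) — 6.
Summing: 2 + 6 = 8.

8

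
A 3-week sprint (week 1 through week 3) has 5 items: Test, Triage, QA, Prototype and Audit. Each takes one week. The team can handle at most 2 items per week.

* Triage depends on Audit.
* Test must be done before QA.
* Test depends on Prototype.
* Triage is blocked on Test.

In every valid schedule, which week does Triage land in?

Precedence pushes Triage to at least week 3.
So Triage is pinned to week 3.

week 3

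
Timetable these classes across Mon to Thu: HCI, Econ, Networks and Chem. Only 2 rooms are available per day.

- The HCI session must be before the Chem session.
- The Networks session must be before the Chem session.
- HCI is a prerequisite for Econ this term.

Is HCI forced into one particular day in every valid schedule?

HCI can be Mon (e.g. Chem in Tue; Networks in Mon; HCI in Mon; Econ in Tue) or Tue (e.g. Networks in Mon; Econ in Wed; HCI in Tue; Chem in Wed).

No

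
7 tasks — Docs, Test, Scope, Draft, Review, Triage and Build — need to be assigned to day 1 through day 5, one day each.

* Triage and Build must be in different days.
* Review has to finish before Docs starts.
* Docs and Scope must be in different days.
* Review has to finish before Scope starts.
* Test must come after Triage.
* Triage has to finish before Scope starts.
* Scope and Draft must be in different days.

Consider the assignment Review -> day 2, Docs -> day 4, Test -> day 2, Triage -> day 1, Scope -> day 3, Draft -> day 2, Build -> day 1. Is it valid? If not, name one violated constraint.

Triage has to finish before Scope starts — holds.
Scope and Draft must be in different days — holds.
Triage and Build must be in different days — violated.
Review has to finish before Scope starts — holds.
Docs and Scope must be in different days — holds.
Review has to finish before Docs starts — holds.
Test must come after Triage — holds.

No — it violates: Triage and Build must be in different days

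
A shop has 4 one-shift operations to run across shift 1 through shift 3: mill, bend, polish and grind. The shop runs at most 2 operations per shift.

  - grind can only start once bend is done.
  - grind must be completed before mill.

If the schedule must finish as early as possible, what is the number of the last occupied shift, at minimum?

The precedence chain requires at least 3 distinct shifts.
With at most 2 per shift and 4 operations, at least 2 shifts are needed.
3 works (last occupied shift: shift 3): for example polish -> shift 1, bend -> shift 1, mill -> shift 3, grind -> shift 2.

3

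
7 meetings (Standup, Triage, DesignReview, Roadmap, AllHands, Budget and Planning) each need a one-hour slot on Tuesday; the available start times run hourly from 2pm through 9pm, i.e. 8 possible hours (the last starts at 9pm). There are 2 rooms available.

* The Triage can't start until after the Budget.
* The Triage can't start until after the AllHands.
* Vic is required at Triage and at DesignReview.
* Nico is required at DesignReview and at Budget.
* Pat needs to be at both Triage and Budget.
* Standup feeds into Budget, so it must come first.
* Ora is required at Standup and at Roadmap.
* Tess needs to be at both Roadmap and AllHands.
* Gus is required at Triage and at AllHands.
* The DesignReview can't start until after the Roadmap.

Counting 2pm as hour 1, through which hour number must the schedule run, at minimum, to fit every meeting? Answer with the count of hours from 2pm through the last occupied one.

The precedence chain requires at least 3 distinct hours.
With at most 2 per hour and 7 meetings, at least 4 hours are needed.
4 works (last occupied hour: 5pm): for example Triage -> 4pm; DesignReview -> 5pm; Planning -> 4pm; Standup -> 2pm; Budget -> 3pm; Roadmap -> 3pm; AllHands -> 2pm.

4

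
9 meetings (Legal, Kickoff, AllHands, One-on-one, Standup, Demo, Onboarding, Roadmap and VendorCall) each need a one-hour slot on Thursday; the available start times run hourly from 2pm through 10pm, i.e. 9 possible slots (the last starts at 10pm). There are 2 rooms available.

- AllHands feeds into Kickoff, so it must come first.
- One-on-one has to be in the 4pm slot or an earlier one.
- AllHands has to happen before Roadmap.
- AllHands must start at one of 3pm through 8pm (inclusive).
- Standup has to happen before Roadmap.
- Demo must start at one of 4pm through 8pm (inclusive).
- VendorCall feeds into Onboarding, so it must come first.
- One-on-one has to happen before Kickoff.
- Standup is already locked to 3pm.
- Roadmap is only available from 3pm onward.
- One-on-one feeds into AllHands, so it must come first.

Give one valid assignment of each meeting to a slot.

VendorCall -> 2pm; Demo -> 4pm; Standup -> 3pm; Legal -> 6pm; One-on-one -> 2pm; Onboarding -> 5pm; AllHands -> 3pm; Roadmap -> 4pm; Kickoff -> 5pm

Checking: AllHands(3pm) before Kickoff(5pm); One-on-one(2pm) before AllHands(3pm); One-on-one(2pm) before Kickoff(5pm); AllHands(3pm) before Roadmap(4pm); Standup(3pm) before Roadmap(4pm); VendorCall(2pm) before Onboarding(5pm); Demo=4pm in [4pm,8pm]; One-on-one=2pm in [2pm,4pm]; Roadmap=4pm in [3pm,10pm]; AllHands=3pm in [3pm,8pm]; Standup=3pm in [3pm,3pm]; max 2 per slot (cap 2).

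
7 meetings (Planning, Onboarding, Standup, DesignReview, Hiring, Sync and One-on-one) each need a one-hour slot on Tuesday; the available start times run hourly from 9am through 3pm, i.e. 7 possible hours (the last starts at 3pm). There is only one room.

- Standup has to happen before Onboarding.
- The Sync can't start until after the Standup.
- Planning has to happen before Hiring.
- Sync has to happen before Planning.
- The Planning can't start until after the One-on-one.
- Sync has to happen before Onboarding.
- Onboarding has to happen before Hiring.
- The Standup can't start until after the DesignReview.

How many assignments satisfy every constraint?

9

Splitting on Planning: it can be 1pm (4), 2pm (5). Listing each branch's schedules as (Onboarding, Standup, DesignReview, Hiring, Sync, One-on-one):
Planning=1pm: (2pm,10am,9am,3pm,11am,12pm) (2pm,10am,9am,3pm,12pm,11am) (2pm,11am,9am,3pm,12pm,10am) (2pm,11am,10am,3pm,12pm,9am) — 4.
Planning=2pm: (12pm,10am,9am,3pm,11am,1pm) (1pm,10am,9am,3pm,11am,12pm) (1pm,10am,9am,3pm,12pm,11am) (1pm,11am,9am,3pm,12pm,10am) (1pm,11am,10am,3pm,12pm,9am) — 5.
Summing: 4 + 5 = 9.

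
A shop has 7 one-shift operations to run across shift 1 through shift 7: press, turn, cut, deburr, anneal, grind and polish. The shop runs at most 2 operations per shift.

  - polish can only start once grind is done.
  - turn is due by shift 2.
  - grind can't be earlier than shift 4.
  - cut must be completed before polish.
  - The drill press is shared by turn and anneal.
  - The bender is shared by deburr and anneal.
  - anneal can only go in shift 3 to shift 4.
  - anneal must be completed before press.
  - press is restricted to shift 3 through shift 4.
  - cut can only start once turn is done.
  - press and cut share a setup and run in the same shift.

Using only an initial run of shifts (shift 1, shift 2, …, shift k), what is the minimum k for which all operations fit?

The precedence chain requires at least 3 distinct shifts.
With at most 2 per shift and 7 operations, at least 4 shifts are needed.
Propagating the time windows through the other constraints, polish can't land before shift 5, so the schedule must run through at least shift 5.
Could 5 shifts be enough, i.e. nothing placed later than shift 5? No: press's window within 5 shifts is {shift 3, shift 4}; turn's window within 5 shifts is {shift 1, shift 2}; anneal's window within 5 shifts is {shift 3, shift 4}; grind's window within 5 shifts is {shift 4, shift 5}; polish must come after cut (at shift 1 or later) → {shift 2, shift 3, shift 4, shift 5}; cut must come before polish (at shift 5 or earlier) → {shift 1, shift 2, shift 3, shift 4}; polish must come after grind (at shift 4 or later) → {shift 5}; grind must come before polish (at shift 5 or earlier) → {shift 4}; cut must come after turn (at shift 1 or later) → {shift 2, shift 3, shift 4}; press must come after anneal (at shift 3 or later) → {shift 4}; cut must be in the same shift as press (in {shift 4}) → {shift 4}; that puts press, cut and grind all in shift 4 — more than 2 per shift.
So 5 shifts is not enough.
6 works (last occupied shift: shift 6): for example turn in shift 1; anneal in shift 3; polish in shift 6; press in shift 4; grind in shift 5; deburr in shift 1; cut in shift 4.

6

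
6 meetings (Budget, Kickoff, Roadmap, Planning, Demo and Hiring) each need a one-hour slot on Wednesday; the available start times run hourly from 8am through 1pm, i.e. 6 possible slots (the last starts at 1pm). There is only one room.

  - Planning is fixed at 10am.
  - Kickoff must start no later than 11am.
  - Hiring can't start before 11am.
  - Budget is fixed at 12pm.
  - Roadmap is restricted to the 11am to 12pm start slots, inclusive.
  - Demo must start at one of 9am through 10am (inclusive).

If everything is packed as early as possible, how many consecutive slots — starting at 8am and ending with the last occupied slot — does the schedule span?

With at most 1 per slot and 6 meetings, at least 6 slots are needed.
Budget can't be placed before 12pm — that is slot 5 counting from 8am — so the schedule must run through at least 5 slots.
6 works (last occupied slot: 1pm): for example Demo -> 9am, Kickoff -> 8am, Roadmap -> 11am, Hiring -> 1pm, Planning -> 10am, Budget -> 12pm.

6 slots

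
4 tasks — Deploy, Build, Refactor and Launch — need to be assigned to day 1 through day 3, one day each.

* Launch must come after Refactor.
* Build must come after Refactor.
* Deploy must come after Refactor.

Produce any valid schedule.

Refactor=day 1; Deploy=day 2; Build=day 2; Launch=day 2

Checking: Refactor(day 1) before Launch(day 2); Refactor(day 1) before Build(day 2); Refactor(day 1) before Deploy(day 2).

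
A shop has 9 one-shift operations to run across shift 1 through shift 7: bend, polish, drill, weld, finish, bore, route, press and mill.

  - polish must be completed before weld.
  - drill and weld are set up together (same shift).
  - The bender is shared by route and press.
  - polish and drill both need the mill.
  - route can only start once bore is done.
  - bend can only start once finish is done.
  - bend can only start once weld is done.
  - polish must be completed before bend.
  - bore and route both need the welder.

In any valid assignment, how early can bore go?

shift 1

Downstream work caps bore at shift 6.
bore at shift 1 is achievable: bend -> shift 3; route -> shift 2; weld -> shift 2; drill -> shift 2; polish -> shift 1; mill -> shift 1; press -> shift 1; bore -> shift 1; finish -> shift 1.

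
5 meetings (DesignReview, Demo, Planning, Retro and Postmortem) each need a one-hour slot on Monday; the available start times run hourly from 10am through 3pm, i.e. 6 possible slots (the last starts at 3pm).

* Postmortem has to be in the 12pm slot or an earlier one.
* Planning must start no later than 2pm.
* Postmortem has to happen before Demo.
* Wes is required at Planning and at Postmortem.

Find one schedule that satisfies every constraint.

Retro -> 10am, Demo -> 11am, Postmortem -> 10am, Planning -> 11am, DesignReview -> 10am

Checking: Postmortem(10am) before Demo(11am); Planning(11am) != Postmortem(10am); Postmortem=10am in [10am,12pm]; Planning=11am in [10am,2pm].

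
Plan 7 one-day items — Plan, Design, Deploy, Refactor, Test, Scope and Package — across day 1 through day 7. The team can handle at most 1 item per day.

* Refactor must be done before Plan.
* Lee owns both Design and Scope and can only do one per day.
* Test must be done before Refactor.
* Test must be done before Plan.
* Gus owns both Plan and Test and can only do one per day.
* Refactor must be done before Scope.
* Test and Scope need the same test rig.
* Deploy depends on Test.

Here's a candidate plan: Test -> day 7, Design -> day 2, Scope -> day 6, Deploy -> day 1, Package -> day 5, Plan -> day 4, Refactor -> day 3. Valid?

Refactor must be done before Plan — holds.
Refactor must be done before Scope — holds.
The team can handle at most 1 item per day — holds.
Lee owns both Design and Scope and can only do one per day — holds.
Gus owns both Plan and Test and can only do one per day — holds.
Test must be done before Refactor — violated.
Test and Scope need the same test rig — holds.
Test must be done before Plan — violated.
Deploy depends on Test — violated.

No. Deploy depends on Test is not satisfied.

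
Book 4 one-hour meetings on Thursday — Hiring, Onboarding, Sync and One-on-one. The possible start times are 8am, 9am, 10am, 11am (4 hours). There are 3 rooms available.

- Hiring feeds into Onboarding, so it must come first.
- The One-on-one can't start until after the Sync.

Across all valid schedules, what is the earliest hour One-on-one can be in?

9am

Precedence pushes One-on-one to at least 9am.
One-on-one at 9am is achievable: One-on-one -> 9am; Onboarding -> 9am; Sync -> 8am; Hiring -> 8am.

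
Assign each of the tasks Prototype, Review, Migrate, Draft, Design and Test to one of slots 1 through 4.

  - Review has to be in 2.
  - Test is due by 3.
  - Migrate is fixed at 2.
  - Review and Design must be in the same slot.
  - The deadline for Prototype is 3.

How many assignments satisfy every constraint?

Splitting on Prototype: it can be 1 (12), 2 (12), 3 (12). Listing each branch's schedules as (Review, Migrate, Draft, Design, Test):
Prototype=1: (2,2,1,2,1) (2,2,1,2,2) (2,2,1,2,3) (2,2,2,2,1) (2,2,2,2,2) (2,2,2,2,3) (2,2,3,2,1) (2,2,3,2,2) (2,2,3,2,3) (2,2,4,2,1) (2,2,4,2,2) (2,2,4,2,3) — 12.
Prototype=2: (2,2,1,2,1) (2,2,1,2,2) (2,2,1,2,3) (2,2,2,2,1) (2,2,2,2,2) (2,2,2,2,3) (2,2,3,2,1) (2,2,3,2,2) (2,2,3,2,3) (2,2,4,2,1) (2,2,4,2,2) (2,2,4,2,3) — 12.
Prototype=3: (2,2,1,2,1) (2,2,1,2,2) (2,2,1,2,3) (2,2,2,2,1) (2,2,2,2,2) (2,2,2,2,3) (2,2,3,2,1) (2,2,3,2,2) (2,2,3,2,3) (2,2,4,2,1) (2,2,4,2,2) (2,2,4,2,3) — 12.
Summing: 12 + 12 + 12 = 36.

36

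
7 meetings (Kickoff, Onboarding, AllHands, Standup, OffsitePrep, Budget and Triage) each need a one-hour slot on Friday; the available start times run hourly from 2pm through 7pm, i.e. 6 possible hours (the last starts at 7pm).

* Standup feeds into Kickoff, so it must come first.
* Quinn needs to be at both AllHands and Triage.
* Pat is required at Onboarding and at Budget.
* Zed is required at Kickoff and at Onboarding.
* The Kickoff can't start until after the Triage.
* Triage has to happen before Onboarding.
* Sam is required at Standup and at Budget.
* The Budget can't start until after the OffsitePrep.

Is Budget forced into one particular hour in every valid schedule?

Budget can be 3pm (e.g. Triage=2pm, Kickoff=3pm, Onboarding=4pm, AllHands=3pm, Budget=3pm, OffsitePrep=2pm, Standup=2pm) or 4pm (e.g. OffsitePrep -> 2pm, Kickoff -> 3pm, Onboarding -> 5pm, Standup -> 2pm, Triage -> 2pm, AllHands -> 3pm, Budget -> 4pm).

No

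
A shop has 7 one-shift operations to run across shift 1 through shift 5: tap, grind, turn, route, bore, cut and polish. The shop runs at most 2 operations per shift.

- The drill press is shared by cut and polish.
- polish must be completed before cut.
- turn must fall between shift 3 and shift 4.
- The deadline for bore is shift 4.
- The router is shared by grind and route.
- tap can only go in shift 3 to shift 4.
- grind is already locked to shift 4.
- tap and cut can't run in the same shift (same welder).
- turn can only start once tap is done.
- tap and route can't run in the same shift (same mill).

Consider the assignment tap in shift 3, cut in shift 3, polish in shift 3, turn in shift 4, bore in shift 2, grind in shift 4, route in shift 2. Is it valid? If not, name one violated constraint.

Invalid. tap and cut can't run in the same shift (same welder).

The router is shared by grind and route — holds.
polish must be completed before cut — violated.
turn must fall between shift 3 and shift 4 — holds.
The drill press is shared by cut and polish — violated.
tap and route can't run in the same shift (same mill) — holds.
The deadline for bore is shift 4 — holds.
tap and cut can't run in the same shift (same welder) — violated.
grind is already locked to shift 4 — holds.
tap can only go in shift 3 to shift 4 — holds.
The shop runs at most 2 operations per shift — violated.
turn can only start once tap is done — holds.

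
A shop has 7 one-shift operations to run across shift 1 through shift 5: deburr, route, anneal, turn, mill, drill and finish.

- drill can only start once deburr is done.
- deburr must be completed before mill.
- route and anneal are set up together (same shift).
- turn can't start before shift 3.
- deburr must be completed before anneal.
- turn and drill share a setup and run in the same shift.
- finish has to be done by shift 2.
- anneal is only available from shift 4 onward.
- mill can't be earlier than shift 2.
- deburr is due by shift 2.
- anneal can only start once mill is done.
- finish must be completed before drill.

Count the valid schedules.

48

Splitting on deburr: it can be shift 1 (30), shift 2 (18). Listing each branch's schedules as (route, anneal, turn, mill, drill, finish) by shift number:
deburr=shift 1: (4,4,3,2,3,1) (4,4,3,2,3,2) (4,4,3,3,3,1) (4,4,3,3,3,2) (4,4,4,2,4,1) (4,4,4,2,4,2) (4,4,4,3,4,1) (4,4,4,3,4,2) (4,4,5,2,5,1) (4,4,5,2,5,2) (4,4,5,3,5,1) (4,4,5,3,5,2) (5,5,3,2,3,1) (5,5,3,2,3,2) (5,5,3,3,3,1) (5,5,3,3,3,2) (5,5,3,4,3,1) (5,5,3,4,3,2) (5,5,4,2,4,1) (5,5,4,2,4,2) (5,5,4,3,4,1) (5,5,4,3,4,2) (5,5,4,4,4,1) (5,5,4,4,4,2) (5,5,5,2,5,1) (5,5,5,2,5,2) (5,5,5,3,5,1) (5,5,5,3,5,2) (5,5,5,4,5,1) (5,5,5,4,5,2) — 30.
deburr=shift 2: (4,4,3,3,3,1) (4,4,3,3,3,2) (4,4,4,3,4,1) (4,4,4,3,4,2) (4,4,5,3,5,1) (4,4,5,3,5,2) (5,5,3,3,3,1) (5,5,3,3,3,2) (5,5,3,4,3,1) (5,5,3,4,3,2) (5,5,4,3,4,1) (5,5,4,3,4,2) (5,5,4,4,4,1) (5,5,4,4,4,2) (5,5,5,3,5,1) (5,5,5,3,5,2) (5,5,5,4,5,1) (5,5,5,4,5,2) — 18.
Summing: 30 + 18 = 48.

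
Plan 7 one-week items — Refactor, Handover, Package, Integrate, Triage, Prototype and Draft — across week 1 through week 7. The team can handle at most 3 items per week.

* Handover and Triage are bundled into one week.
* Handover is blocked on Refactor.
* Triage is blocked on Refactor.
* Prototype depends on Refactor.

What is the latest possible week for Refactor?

week 6

Downstream work caps Refactor at week 6.
Refactor at week 6 is achievable: Draft=week 1; Refactor=week 6; Integrate=week 1; Prototype=week 7; Triage=week 7; Handover=week 7; Package=week 1.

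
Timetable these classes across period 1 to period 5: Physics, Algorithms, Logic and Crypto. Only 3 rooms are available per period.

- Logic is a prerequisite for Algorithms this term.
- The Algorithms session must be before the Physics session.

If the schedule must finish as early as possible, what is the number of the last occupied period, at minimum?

The precedence chain requires at least 3 distinct periods.
With at most 3 per period and 4 classes, at least 2 periods are needed.
3 works (last occupied period: period 3): for example Algorithms -> period 2, Logic -> period 1, Crypto -> period 1, Physics -> period 3.

3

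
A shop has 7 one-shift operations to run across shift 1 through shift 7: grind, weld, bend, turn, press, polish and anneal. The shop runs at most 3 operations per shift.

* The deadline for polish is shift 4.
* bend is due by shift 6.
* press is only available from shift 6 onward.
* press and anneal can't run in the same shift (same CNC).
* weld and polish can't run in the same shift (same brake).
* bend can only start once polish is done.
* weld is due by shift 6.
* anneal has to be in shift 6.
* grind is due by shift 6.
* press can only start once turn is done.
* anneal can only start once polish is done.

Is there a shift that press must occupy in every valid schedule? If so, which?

shift 7

press's window is shift 6–shift 7.
anneal is fixed at shift 6, and press can't share a shift with anneal.
So press must be shift 7.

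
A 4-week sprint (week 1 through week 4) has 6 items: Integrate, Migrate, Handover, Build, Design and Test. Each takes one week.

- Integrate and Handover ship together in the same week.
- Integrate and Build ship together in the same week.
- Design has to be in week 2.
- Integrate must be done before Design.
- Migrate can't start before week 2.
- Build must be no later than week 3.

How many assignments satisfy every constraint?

Splitting on Migrate: it can be week 2 (4), week 3 (4), week 4 (4). Listing each branch's schedules as (Integrate, Handover, Build, Design, Test) by week number:
Migrate=week 2: (1,1,1,2,1) (1,1,1,2,2) (1,1,1,2,3) (1,1,1,2,4) — 4.
Migrate=week 3: (1,1,1,2,1) (1,1,1,2,2) (1,1,1,2,3) (1,1,1,2,4) — 4.
Migrate=week 4: (1,1,1,2,1) (1,1,1,2,2) (1,1,1,2,3) (1,1,1,2,4) — 4.
Summing: 4 + 4 + 4 = 12.

12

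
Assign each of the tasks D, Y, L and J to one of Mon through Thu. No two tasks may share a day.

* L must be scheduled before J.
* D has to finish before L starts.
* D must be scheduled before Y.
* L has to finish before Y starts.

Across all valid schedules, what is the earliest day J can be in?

Wed

Precedence pushes J to at least Wed.
J at Wed is achievable: D=Mon; L=Tue; J=Wed; Y=Thu.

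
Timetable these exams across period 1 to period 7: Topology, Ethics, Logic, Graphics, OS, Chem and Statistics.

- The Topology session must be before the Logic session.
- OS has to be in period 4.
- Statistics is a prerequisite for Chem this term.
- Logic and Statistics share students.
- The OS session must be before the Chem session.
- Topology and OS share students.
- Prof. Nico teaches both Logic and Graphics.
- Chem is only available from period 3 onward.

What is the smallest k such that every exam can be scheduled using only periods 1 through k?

5

The precedence chain requires at least 2 distinct periods.
Propagating the time windows through the other constraints, Chem can't land before period 5, so the schedule must run through at least period 5.
5 works (last occupied period: period 5): for example Logic in period 2; Chem in period 5; Graphics in period 1; Ethics in period 1; OS in period 4; Statistics in period 1; Topology in period 1.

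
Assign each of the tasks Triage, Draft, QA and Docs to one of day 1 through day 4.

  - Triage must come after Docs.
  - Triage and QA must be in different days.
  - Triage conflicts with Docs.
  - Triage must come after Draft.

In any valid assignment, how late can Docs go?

Downstream work caps Docs at day 3.
Docs at day 3 is achievable: Docs=day 3, Draft=day 1, QA=day 1, Triage=day 4.

day 3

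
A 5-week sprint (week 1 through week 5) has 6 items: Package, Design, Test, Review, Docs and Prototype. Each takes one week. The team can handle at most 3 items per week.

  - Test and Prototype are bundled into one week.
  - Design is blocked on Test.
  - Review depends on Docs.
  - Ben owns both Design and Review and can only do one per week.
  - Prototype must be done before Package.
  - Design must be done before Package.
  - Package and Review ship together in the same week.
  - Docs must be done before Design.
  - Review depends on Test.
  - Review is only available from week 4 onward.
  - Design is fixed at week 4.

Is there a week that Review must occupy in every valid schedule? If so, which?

Review's window is week 4–week 5.
Design is fixed at week 4, and Review can't share a week with Design.
So Review must be week 5.

week 5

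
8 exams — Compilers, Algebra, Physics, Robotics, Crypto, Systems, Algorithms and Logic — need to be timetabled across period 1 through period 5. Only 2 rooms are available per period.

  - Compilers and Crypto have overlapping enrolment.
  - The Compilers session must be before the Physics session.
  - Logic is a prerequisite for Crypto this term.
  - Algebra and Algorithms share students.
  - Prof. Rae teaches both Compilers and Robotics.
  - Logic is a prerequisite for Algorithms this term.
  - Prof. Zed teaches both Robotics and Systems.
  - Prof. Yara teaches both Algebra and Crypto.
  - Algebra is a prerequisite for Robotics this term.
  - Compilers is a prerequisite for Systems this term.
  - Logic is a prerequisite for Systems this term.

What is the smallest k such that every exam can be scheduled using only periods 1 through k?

The precedence chain requires at least 2 distinct periods.
With at most 2 per period and 8 exams, at least 4 periods are needed.
4 works (last occupied period: period 4): for example Compilers -> period 1; Algebra -> period 2; Physics -> period 3; Logic -> period 1; Algorithms -> period 4; Systems -> period 2; Robotics -> period 3; Crypto -> period 4.

4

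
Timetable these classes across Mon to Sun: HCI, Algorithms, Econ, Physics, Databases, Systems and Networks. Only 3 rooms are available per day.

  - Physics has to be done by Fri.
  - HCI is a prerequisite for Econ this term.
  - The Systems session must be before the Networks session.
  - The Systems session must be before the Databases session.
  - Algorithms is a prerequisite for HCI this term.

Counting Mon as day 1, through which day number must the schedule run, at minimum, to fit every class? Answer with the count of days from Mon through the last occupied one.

The precedence chain requires at least 3 distinct days.
With at most 3 per day and 7 classes, at least 3 days are needed.
3 works (last occupied day: Wed): for example Networks -> Tue, Econ -> Wed, Systems -> Mon, Algorithms -> Mon, Databases -> Tue, Physics -> Mon, HCI -> Tue.

3 days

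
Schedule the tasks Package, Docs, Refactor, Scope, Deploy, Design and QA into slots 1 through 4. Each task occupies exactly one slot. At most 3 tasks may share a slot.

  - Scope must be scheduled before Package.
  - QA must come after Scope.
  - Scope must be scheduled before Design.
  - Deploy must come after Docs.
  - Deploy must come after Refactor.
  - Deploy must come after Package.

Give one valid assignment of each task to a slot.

Deploy -> 3; QA -> 2; Design -> 2; Refactor -> 1; Docs -> 1; Package -> 2; Scope -> 1

Checking: Refactor(1) before Deploy(3); Package(2) before Deploy(3); Scope(1) before QA(2); Docs(1) before Deploy(3); Scope(1) before Package(2); Scope(1) before Design(2); max 3 per slot (cap 3).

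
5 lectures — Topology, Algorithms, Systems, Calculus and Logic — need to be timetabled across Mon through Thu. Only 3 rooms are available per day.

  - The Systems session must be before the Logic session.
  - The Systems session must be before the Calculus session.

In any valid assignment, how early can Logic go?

Precedence pushes Logic to at least Tue.
Logic at Tue is achievable: Topology in Mon; Logic in Tue; Algorithms in Mon; Systems in Mon; Calculus in Tue.

Tue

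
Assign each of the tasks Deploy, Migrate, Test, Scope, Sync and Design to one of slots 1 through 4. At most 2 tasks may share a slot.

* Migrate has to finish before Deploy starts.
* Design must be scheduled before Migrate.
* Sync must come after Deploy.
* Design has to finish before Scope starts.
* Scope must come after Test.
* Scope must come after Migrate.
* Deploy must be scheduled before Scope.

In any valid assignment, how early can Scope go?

4

Precedence pushes Scope to at least 4.
Scope at 4 is achievable: Deploy in 3, Scope in 4, Migrate in 2, Design in 1, Test in 1, Sync in 4.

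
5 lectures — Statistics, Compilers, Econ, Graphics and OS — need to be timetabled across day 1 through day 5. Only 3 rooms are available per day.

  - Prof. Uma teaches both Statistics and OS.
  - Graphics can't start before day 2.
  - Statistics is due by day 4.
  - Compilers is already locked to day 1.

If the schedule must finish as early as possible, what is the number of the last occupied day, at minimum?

With at most 3 per day and 5 lectures, at least 2 days are needed.
Graphics can't be placed before day 2, so the schedule must run through at least day 2.
2 works (last occupied day: day 2): for example Graphics -> day 2, Compilers -> day 1, Statistics -> day 1, Econ -> day 1, OS -> day 2.

2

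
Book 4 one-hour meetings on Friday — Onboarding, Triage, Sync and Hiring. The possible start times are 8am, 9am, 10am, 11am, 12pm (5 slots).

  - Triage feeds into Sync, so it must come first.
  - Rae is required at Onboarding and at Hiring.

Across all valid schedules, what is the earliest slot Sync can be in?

9am

Precedence pushes Sync to at least 9am.
Sync at 9am is achievable: Triage -> 8am; Sync -> 9am; Hiring -> 9am; Onboarding -> 8am.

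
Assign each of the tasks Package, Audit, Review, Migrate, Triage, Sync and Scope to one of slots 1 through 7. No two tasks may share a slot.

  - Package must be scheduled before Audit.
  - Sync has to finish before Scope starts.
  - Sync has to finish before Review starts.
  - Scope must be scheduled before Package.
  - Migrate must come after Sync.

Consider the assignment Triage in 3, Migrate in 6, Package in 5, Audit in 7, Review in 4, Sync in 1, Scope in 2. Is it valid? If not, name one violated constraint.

Sync has to finish before Review starts — holds.
Package must be scheduled before Audit — holds.
Scope must be scheduled before Package — holds.
Migrate must come after Sync — holds.
Sync has to finish before Scope starts — holds.
No two tasks may share a slot — holds.

Valid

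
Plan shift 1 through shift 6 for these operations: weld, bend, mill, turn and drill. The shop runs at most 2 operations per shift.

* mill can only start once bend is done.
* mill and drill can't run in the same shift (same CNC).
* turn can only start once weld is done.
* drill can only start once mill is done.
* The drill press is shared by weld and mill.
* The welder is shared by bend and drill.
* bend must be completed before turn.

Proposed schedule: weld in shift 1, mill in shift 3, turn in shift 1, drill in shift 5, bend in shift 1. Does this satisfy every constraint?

drill can only start once mill is done — holds.
mill can only start once bend is done — holds.
mill and drill can't run in the same shift (same CNC) — holds.
turn can only start once weld is done — violated.
The welder is shared by bend and drill — holds.
The shop runs at most 2 operations per shift — violated.
bend must be completed before turn — violated.
The drill press is shared by weld and mill — holds.

No — it violates: The shop runs at most 2 operations per shift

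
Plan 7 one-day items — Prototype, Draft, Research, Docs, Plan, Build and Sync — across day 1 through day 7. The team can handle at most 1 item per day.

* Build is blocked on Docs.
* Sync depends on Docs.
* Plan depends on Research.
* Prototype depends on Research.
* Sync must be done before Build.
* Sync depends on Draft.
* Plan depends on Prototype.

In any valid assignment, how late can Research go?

Downstream work caps Research at day 5.
Research at day 5 is achievable: Build in day 4, Prototype in day 6, Plan in day 7, Research in day 5, Draft in day 2, Sync in day 3, Docs in day 1.

day 5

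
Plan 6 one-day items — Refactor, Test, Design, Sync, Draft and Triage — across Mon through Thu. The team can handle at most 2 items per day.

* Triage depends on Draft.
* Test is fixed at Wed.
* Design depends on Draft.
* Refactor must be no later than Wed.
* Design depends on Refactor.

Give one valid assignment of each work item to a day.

Sync in Wed, Refactor in Mon, Test in Wed, Triage in Tue, Draft in Mon, Design in Tue

Checking: Draft(Mon) before Triage(Tue); Draft(Mon) before Design(Tue); Refactor(Mon) before Design(Tue); Test=Wed in [Wed,Wed]; Refactor=Mon in [Mon,Wed]; max 2 per day (cap 2).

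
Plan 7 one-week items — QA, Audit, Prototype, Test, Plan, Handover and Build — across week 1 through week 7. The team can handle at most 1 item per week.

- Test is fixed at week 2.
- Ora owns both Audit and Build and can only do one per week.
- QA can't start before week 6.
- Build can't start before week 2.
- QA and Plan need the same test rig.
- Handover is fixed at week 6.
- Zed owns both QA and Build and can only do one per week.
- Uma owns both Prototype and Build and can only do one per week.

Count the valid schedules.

Splitting on Audit: it can be week 1 (6), week 3 (4), week 4 (4), week 5 (4). Listing each branch's schedules as (QA, Prototype, Test, Plan, Handover, Build) by week number:
Audit=week 1: (7,3,2,4,6,5) (7,3,2,5,6,4) (7,4,2,3,6,5) (7,4,2,5,6,3) (7,5,2,3,6,4) (7,5,2,4,6,3) — 6.
Audit=week 3: (7,1,2,4,6,5) (7,1,2,5,6,4) (7,4,2,1,6,5) (7,5,2,1,6,4) — 4.
Audit=week 4: (7,1,2,3,6,5) (7,1,2,5,6,3) (7,3,2,1,6,5) (7,5,2,1,6,3) — 4.
Audit=week 5: (7,1,2,3,6,4) (7,1,2,4,6,3) (7,3,2,1,6,4) (7,4,2,1,6,3) — 4.
Summing: 6 + 4 + 4 + 4 = 18.

18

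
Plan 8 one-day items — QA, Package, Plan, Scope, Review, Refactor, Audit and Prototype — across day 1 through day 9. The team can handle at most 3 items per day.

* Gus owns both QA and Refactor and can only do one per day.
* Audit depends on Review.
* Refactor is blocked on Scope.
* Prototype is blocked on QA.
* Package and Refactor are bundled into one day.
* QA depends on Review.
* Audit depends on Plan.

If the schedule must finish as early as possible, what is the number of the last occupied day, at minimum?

3

The precedence chain requires at least 3 distinct days.
With at most 3 per day and 8 tasks, at least 3 days are needed.
3 works (last occupied day: day 3): for example Prototype=day 3, Review=day 1, Refactor=day 3, Package=day 3, Plan=day 1, QA=day 2, Audit=day 2, Scope=day 1.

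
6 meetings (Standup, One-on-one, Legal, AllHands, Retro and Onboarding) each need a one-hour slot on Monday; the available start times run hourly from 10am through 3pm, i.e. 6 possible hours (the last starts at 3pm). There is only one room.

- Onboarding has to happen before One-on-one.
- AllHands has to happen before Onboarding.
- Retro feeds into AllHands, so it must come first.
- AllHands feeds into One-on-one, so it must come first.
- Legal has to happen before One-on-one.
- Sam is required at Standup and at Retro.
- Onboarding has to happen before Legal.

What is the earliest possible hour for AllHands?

11am

Precedence pushes AllHands to at least 11am; downstream work caps AllHands at 12pm.
AllHands at 11am is achievable: Legal -> 1pm, AllHands -> 11am, One-on-one -> 2pm, Standup -> 3pm, Retro -> 10am, Onboarding -> 12pm.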